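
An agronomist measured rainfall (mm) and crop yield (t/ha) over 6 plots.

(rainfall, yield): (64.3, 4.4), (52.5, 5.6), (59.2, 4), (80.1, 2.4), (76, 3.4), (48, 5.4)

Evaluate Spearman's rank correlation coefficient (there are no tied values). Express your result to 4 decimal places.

Rank rainfall: 4, 2, 3, 6, 5, 1
Rank yield: 4, 6, 3, 1, 2, 5
d = rank(rainfall) − rank(yield): 0, -4, 0, 5, 3, -4; Σd² = 66
ρ = 1 − 6Σd² / [n(n²−1)] = 1 − 6×66 / (6×35) = 1 − 396/210 ≈ -0.8857

-0.8857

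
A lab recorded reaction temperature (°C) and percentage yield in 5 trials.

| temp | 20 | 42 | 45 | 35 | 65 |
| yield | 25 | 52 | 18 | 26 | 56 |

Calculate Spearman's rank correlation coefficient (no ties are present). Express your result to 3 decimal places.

0.400

Rank temp: 1, 3, 4, 2, 5
Rank yield: 2, 4, 1, 3, 5
d = rank(temp) − rank(yield): -1, -1, 3, -1, 0; Σd² = 12
ρ = 1 − 6Σd² / [n(n²−1)] = 1 − 6×12 / (5×24) = 1 − 72/120 ≈ 0.400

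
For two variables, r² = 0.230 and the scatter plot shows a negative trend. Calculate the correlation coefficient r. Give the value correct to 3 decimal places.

|r| = √0.230 = 0.480
The association is negative, so r = −0.480.

-0.480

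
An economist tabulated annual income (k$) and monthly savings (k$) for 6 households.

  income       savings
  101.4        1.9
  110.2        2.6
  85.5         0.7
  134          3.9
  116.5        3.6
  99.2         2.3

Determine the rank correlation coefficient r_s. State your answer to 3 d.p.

0.943

Rank income: 3, 4, 1, 6, 5, 2
Rank savings: 2, 4, 1, 6, 5, 3
d = rank(income) − rank(savings): 1, 0, 0, 0, 0, -1; Σd² = 2
ρ = 1 − 6Σd² / [n(n²−1)] = 1 − 6×2 / (6×35) = 1 − 12/210 ≈ 0.943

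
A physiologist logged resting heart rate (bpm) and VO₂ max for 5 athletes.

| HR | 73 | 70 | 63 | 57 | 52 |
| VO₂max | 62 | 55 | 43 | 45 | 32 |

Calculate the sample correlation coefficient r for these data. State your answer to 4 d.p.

0.9482

n = 5, Σx = 315, Σy = 237, Σx² = 20151, Σy² = 11767, Σxy = 15314
nΣxy − ΣxΣy = 76570 − 74655 = 1915
nΣx² − (Σx)² = 100755 − 99225 = 1530; nΣy² − (Σy)² = 58835 − 56169 = 2666
r = 1915 / √(1530 × 2666) = 1915 / 2019.6485 ≈ 0.9482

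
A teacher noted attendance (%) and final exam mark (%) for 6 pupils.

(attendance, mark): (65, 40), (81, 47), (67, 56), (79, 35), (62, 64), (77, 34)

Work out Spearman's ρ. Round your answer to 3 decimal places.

-0.486

Rank attendance: 2, 6, 3, 5, 1, 4
Rank mark: 3, 4, 5, 2, 6, 1
d = rank(attendance) − rank(mark): -1, 2, -2, 3, -5, 3; Σd² = 52
ρ = 1 − 6Σd² / [n(n²−1)] = 1 − 6×52 / (6×35) = 1 − 312/210 ≈ -0.486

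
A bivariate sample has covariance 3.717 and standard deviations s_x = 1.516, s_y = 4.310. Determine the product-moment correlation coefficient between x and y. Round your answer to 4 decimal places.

r = Cov(x,y) / (s_x · s_y) = 3.717 / (1.516 × 4.310)
  = 3.717 / 6.5340 ≈ 0.5689

0.5689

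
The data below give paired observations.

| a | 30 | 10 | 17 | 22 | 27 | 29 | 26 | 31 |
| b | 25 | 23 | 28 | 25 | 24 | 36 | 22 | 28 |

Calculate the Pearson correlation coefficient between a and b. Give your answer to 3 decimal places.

n = 8, Σa = 192, Σb = 211, Σa² = 4980, Σb² = 5703, Σab = 5138
nΣab − ΣaΣb = 41104 − 40512 = 592
nΣa² − (Σa)² = 39840 − 36864 = 2976; nΣb² − (Σb)² = 45624 − 44521 = 1103
r = 592 / √(2976 × 1103) = 592 / 1811.7748 ≈ 0.327

0.327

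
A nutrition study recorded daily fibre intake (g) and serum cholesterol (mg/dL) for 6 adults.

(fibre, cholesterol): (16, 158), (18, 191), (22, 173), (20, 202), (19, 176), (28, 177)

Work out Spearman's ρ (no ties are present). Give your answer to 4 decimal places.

0.2571

Rank fibre: 1, 2, 5, 4, 3, 6
Rank cholesterol: 1, 5, 2, 6, 3, 4
d = rank(fibre) − rank(cholesterol): 0, -3, 3, -2, 0, 2; Σd² = 26
ρ = 1 − 6Σd² / [n(n²−1)] = 1 − 6×26 / (6×35) = 1 − 156/210 ≈ 0.2571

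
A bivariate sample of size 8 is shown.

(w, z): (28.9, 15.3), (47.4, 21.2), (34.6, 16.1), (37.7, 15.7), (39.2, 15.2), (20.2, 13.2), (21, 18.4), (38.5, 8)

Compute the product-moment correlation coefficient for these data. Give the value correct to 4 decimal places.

n = 8, Σw = 267.5, Σz = 123.1, Σw² = 9568.35, Σz² = 1997.07, Σwz = 4152.88
nΣwz − ΣwΣz = 33223.04 − 32929.25 = 293.79
nΣw² − (Σw)² = 76546.8 − 71556.25 = 4990.55; nΣz² − (Σz)² = 15976.56 − 15153.61 = 822.95
r = 293.79 / √(4990.55 × 822.95) = 293.79 / 2026.5668 ≈ 0.1450

0.1450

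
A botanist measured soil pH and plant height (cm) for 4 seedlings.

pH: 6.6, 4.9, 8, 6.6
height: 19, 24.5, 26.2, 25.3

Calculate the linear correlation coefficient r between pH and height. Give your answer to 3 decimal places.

n = 4, Σx = 26.1, Σy = 95, Σx² = 175.13, Σy² = 2287.78, Σxy = 622.03
nΣxy − ΣxΣy = 2488.12 − 2479.5 = 8.62
nΣx² − (Σx)² = 700.52 − 681.21 = 19.31; nΣy² − (Σy)² = 9151.12 − 9025 = 126.12
r = 8.62 / √(19.31 × 126.12) = 8.62 / 49.3495 ≈ 0.175

0.175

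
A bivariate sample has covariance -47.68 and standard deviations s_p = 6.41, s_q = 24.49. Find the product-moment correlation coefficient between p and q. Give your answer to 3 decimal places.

-0.304

r = Cov(p,q) / (s_p · s_q) = -47.68 / (6.41 × 24.49)
  = -47.68 / 156.9809 ≈ -0.304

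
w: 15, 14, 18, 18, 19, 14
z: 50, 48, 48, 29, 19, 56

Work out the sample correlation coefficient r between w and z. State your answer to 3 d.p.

-0.807

n = 6, Σw = 98, Σz = 250, Σw² = 1626, Σz² = 11446, Σwz = 3953
nΣwz − ΣwΣz = 23718 − 24500 = -782
nΣw² − (Σw)² = 9756 − 9604 = 152; nΣz² − (Σz)² = 68676 − 62500 = 6176
r = -782 / √(152 × 6176) = -782 / 968.8922 ≈ -0.807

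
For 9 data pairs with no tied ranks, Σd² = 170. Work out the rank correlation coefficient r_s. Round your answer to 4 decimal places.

ρ = 1 − 6Σd² / [n(n²−1)] = 1 − 6×170 / (9×80)
  = 1 − 1020/720 = 1 − 1.41667 ≈ -0.4167

-0.4167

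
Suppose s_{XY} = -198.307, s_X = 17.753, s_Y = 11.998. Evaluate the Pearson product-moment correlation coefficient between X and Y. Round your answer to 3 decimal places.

-0.931

r = Cov(X,Y) / (s_X · s_Y) = -198.307 / (17.753 × 11.998)
  = -198.307 / 213.0005 ≈ -0.931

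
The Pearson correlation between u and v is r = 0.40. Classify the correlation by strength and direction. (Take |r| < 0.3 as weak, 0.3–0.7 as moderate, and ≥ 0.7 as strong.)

moderate positive

r = 0.40 > 0 so the relationship is positive.
|r| = 0.40, which falls in the moderate range.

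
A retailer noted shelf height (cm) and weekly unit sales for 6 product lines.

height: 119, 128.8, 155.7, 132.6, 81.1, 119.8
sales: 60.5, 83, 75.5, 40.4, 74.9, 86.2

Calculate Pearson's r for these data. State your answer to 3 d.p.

n = 6, Σx = 737, Σy = 420.5, Σx² = 93504.94, Σy² = 30922.11, Σxy = 51403.44
nΣxy − ΣxΣy = 308420.64 − 309908.5 = -1487.86
nΣx² − (Σx)² = 561029.64 − 543169 = 17860.64; nΣy² − (Σy)² = 185532.66 − 176820.25 = 8712.41
r = -1487.86 / √(17860.64 × 8712.41) = -1487.86 / 12474.3424 ≈ -0.119

-0.119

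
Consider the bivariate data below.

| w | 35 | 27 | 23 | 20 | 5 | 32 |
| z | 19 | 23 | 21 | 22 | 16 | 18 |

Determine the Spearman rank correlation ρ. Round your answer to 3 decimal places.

Rank w: 6, 4, 3, 2, 1, 5
Rank z: 3, 6, 4, 5, 1, 2
d = rank(w) − rank(z): 3, -2, -1, -3, 0, 3; Σd² = 32
ρ = 1 − 6Σd² / [n(n²−1)] = 1 − 6×32 / (6×35) = 1 − 192/210 ≈ 0.086

0.086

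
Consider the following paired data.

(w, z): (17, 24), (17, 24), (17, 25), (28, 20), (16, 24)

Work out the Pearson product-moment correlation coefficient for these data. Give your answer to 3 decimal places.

-0.965

n = 5, Σw = 95, Σz = 117, Σw² = 1907, Σz² = 2753, Σwz = 2185
nΣwz − ΣwΣz = 10925 − 11115 = -190
nΣw² − (Σw)² = 9535 − 9025 = 510; nΣz² − (Σz)² = 13765 − 13689 = 76
r = -190 / √(510 × 76) = -190 / 196.8756 ≈ -0.965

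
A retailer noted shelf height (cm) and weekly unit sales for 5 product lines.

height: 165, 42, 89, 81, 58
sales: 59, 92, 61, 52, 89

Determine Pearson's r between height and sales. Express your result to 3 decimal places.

-0.658

n = 5, Σx = 435, Σy = 353, Σx² = 46835, Σy² = 26291, Σxy = 28402
nΣxy − ΣxΣy = 142010 − 153555 = -11545
nΣx² − (Σx)² = 234175 − 189225 = 44950; nΣy² − (Σy)² = 131455 − 124609 = 6846
r = -11545 / √(44950 × 6846) = -11545 / 17542.1692 ≈ -0.658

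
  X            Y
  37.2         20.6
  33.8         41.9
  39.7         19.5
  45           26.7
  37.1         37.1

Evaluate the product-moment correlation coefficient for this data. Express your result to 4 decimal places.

n = 5, ΣX = 192.8, ΣY = 145.8, ΣX² = 7503.78, ΣY² = 4649.52, ΣXY = 5534.6
nΣXY − ΣXΣY = 27673 − 28110.24 = -437.24
nΣX² − (ΣX)² = 37518.9 − 37171.84 = 347.06; nΣY² − (ΣY)² = 23247.6 − 21257.64 = 1989.96
r = -437.24 / √(347.06 × 1989.96) = -437.24 / 831.0448 ≈ -0.5261

-0.5261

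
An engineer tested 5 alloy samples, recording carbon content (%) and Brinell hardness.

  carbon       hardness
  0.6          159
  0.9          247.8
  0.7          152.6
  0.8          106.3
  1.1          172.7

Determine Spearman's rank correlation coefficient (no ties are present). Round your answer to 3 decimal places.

Rank carbon: 1, 4, 2, 3, 5
Rank hardness: 3, 5, 2, 1, 4
d = rank(carbon) − rank(hardness): -2, -1, 0, 2, 1; Σd² = 10
ρ = 1 − 6Σd² / [n(n²−1)] = 1 − 6×10 / (5×24) = 1 − 60/120 ≈ 0.500

0.500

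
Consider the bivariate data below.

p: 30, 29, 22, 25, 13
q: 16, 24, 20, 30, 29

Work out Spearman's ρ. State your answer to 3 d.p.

-0.500

Rank p: 5, 4, 2, 3, 1
Rank q: 1, 3, 2, 5, 4
d = rank(p) − rank(q): 4, 1, 0, -2, -3; Σd² = 30
ρ = 1 − 6Σd² / [n(n²−1)] = 1 − 6×30 / (5×24) = 1 − 180/120 ≈ -0.500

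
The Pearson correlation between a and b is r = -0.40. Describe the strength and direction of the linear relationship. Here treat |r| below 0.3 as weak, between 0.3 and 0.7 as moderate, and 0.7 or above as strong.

moderate negative

r = -0.40 < 0 so the relationship is negative.
|r| = 0.40, which falls in the moderate range.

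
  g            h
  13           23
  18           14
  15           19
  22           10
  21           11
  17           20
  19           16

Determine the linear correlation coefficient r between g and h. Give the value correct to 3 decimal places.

-0.945

n = 7, Σg = 125, Σh = 113, Σg² = 2293, Σh² = 1963, Σgh = 1931
nΣgh − ΣgΣh = 13517 − 14125 = -608
nΣg² − (Σg)² = 16051 − 15625 = 426; nΣh² − (Σh)² = 13741 − 12769 = 972
r = -608 / √(426 × 972) = -608 / 643.4843 ≈ -0.945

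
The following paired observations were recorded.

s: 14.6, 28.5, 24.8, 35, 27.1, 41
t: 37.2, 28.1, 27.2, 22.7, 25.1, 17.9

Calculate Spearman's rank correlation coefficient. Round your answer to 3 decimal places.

-0.829

Rank s: 1, 4, 2, 5, 3, 6
Rank t: 6, 5, 4, 2, 3, 1
d = rank(s) − rank(t): -5, -1, -2, 3, 0, 5; Σd² = 64
ρ = 1 − 6Σd² / [n(n²−1)] = 1 − 6×64 / (6×35) = 1 − 384/210 ≈ -0.829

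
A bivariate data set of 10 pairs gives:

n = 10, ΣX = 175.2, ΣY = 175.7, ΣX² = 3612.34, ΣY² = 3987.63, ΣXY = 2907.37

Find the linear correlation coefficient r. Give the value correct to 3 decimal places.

r = (nΣXY − ΣXΣY) / √[(nΣX² − (ΣX)²)(nΣY² − (ΣY)²)]
Numerator: 10×2907.37 − 175.2×175.7 = -1708.94
Denominator: √[(36123.4 − 30695.04)(39876.3 − 30870.49)] = √[5428.36 × 9005.81] = 6991.9081
r = -1708.94 / 6991.9081 ≈ -0.244

-0.244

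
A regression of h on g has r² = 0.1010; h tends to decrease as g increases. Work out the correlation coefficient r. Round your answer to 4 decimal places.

-0.3178

|r| = √0.1010 = 0.3178
The association is negative, so r = −0.3178.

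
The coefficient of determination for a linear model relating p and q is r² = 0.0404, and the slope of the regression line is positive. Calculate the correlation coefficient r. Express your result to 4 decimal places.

|r| = √0.0404 = 0.2010
The association is positive, so r = 0.2010.

0.2010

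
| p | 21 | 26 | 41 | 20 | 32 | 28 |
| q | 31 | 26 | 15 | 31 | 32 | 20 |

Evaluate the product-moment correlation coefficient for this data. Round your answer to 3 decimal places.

n = 6, Σp = 168, Σq = 155, Σp² = 5006, Σq² = 4247, Σpq = 4146
nΣpq − ΣpΣq = 24876 − 26040 = -1164
nΣp² − (Σp)² = 30036 − 28224 = 1812; nΣq² − (Σq)² = 25482 − 24025 = 1457
r = -1164 / √(1812 × 1457) = -1164 / 1624.8335 ≈ -0.716

-0.716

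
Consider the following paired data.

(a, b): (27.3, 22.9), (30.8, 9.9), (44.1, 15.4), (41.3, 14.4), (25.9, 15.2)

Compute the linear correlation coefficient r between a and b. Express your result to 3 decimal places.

n = 5, Σa = 169.4, Σb = 77.8, Σa² = 6015.24, Σb² = 1297.98, Σab = 2597.63
nΣab − ΣaΣb = 12988.15 − 13179.32 = -191.17
nΣa² − (Σa)² = 30076.2 − 28696.36 = 1379.84; nΣb² − (Σb)² = 6489.9 − 6052.84 = 437.06
r = -191.17 / √(1379.84 × 437.06) = -191.17 / 776.5777 ≈ -0.246

-0.246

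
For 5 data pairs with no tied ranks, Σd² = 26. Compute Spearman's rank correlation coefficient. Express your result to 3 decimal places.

-0.300

ρ = 1 − 6Σd² / [n(n²−1)] = 1 − 6×26 / (5×24)
  = 1 − 156/120 = 1 − 1.3000 ≈ -0.300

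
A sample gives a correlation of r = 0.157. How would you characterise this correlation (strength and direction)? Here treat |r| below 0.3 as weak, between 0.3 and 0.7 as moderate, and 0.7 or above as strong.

r = 0.157 > 0 so the relationship is positive.
|r| = 0.157, which falls in the weak range.

weak positive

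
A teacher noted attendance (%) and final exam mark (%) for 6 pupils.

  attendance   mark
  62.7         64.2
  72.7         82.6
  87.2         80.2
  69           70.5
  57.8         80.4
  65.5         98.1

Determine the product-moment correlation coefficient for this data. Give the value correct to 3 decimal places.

n = 6, Σx = 414.9, Σy = 476, Σx² = 29212.51, Σy² = 38434.46, Σxy = 32960.97
nΣxy − ΣxΣy = 197765.82 − 197492.4 = 273.42
nΣx² − (Σx)² = 175275.06 − 172142.01 = 3133.05; nΣy² − (Σy)² = 230606.76 − 226576 = 4030.76
r = 273.42 / √(3133.05 × 4030.76) = 273.42 / 3553.6703 ≈ 0.077

0.077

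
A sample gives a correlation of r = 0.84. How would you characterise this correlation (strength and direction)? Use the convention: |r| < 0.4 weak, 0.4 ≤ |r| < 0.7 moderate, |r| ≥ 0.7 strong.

r = 0.84 > 0 so the relationship is positive.
|r| = 0.84, which falls in the strong range.

strong positive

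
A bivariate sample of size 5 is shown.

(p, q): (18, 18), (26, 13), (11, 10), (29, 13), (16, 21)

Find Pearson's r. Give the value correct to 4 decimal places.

-0.1150

n = 5, Σp = 100, Σq = 75, Σp² = 2218, Σq² = 1203, Σpq = 1485
nΣpq − ΣpΣq = 7425 − 7500 = -75
nΣp² − (Σp)² = 11090 − 10000 = 1090; nΣq² − (Σq)² = 6015 − 5625 = 390
r = -75 / √(1090 × 390) = -75 / 651.9969 ≈ -0.1150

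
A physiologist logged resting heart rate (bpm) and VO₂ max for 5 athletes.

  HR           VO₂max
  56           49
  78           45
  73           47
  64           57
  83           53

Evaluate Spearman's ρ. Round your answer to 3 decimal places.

-0.200

Rank HR: 1, 4, 3, 2, 5
Rank VO₂max: 3, 1, 2, 5, 4
d = rank(HR) − rank(VO₂max): -2, 3, 1, -3, 1; Σd² = 24
ρ = 1 − 6Σd² / [n(n²−1)] = 1 − 6×24 / (5×24) = 1 − 144/120 ≈ -0.200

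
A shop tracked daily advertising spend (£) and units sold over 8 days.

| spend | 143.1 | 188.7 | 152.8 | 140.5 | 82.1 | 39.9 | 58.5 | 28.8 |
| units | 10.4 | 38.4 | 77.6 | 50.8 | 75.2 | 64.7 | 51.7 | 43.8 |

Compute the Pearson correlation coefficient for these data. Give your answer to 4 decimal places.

-0.2492

n = 8, Σx = 834.4, Σy = 412.6, Σx² = 111757.5, Σy² = 24617.58, Σxy = 40770.34
nΣxy − ΣxΣy = 326162.72 − 344273.44 = -18110.72
nΣx² − (Σx)² = 894060 − 696223.36 = 197836.64; nΣy² − (Σy)² = 196940.64 − 170238.76 = 26701.88
r = -18110.72 / √(197836.64 × 26701.88) = -18110.72 / 72681.5673 ≈ -0.2492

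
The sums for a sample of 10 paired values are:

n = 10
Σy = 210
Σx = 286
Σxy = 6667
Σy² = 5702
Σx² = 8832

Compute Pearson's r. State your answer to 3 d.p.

0.720

r = (nΣxy − ΣxΣy) / √[(nΣx² − (Σx)²)(nΣy² − (Σy)²)]
Numerator: 10×6667 − 286×210 = 6610
Denominator: √[(88320 − 81796)(57020 − 44100)] = √[6524 × 12920] = 9180.9629
r = 6610 / 9180.9629 ≈ 0.720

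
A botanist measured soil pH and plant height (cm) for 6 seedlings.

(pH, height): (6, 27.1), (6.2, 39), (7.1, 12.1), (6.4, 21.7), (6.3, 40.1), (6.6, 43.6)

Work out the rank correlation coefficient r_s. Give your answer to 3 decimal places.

-0.200

Rank pH: 1, 2, 6, 4, 3, 5
Rank height: 3, 4, 1, 2, 5, 6
d = rank(pH) − rank(height): -2, -2, 5, 2, -2, -1; Σd² = 42
ρ = 1 − 6Σd² / [n(n²−1)] = 1 − 6×42 / (6×35) = 1 − 252/210 ≈ -0.200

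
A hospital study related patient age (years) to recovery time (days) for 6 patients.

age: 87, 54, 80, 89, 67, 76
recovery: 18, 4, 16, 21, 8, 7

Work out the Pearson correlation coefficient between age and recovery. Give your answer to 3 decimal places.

n = 6, Σx = 453, Σy = 74, Σx² = 35071, Σy² = 1150, Σxy = 5999
nΣxy − ΣxΣy = 35994 − 33522 = 2472
nΣx² − (Σx)² = 210426 − 205209 = 5217; nΣy² − (Σy)² = 6900 − 5476 = 1424
r = 2472 / √(5217 × 1424) = 2472 / 2725.6207 ≈ 0.907

0.907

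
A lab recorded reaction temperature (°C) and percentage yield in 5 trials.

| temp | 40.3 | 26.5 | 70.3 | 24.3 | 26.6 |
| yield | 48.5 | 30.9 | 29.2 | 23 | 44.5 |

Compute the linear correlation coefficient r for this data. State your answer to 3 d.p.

-0.063

n = 5, Σx = 188, Σy = 176.1, Σx² = 8566.48, Σy² = 6668.95, Σxy = 6568.76
nΣxy − ΣxΣy = 32843.8 − 33106.8 = -263
nΣx² − (Σx)² = 42832.4 − 35344 = 7488.4; nΣy² − (Σy)² = 33344.75 − 31011.21 = 2333.54
r = -263 / √(7488.4 × 2333.54) = -263 / 4180.2489 ≈ -0.063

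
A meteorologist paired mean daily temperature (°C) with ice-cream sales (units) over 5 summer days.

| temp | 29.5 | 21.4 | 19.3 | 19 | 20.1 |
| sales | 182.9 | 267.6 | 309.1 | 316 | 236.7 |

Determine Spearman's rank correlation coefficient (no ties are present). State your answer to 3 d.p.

Rank temp: 5, 4, 2, 1, 3
Rank sales: 1, 3, 4, 5, 2
d = rank(temp) − rank(sales): 4, 1, -2, -4, 1; Σd² = 38
ρ = 1 − 6Σd² / [n(n²−1)] = 1 − 6×38 / (5×24) = 1 − 228/120 ≈ -0.900

-0.900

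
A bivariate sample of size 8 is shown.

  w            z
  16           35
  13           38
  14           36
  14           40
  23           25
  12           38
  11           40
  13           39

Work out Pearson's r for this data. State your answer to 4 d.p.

n = 8, Σw = 116, Σz = 291, Σw² = 1780, Σz² = 10755, Σwz = 4096
nΣwz − ΣwΣz = 32768 − 33756 = -988
nΣw² − (Σw)² = 14240 − 13456 = 784; nΣz² − (Σz)² = 86040 − 84681 = 1359
r = -988 / √(784 × 1359) = -988 / 1032.2093 ≈ -0.9572

-0.9572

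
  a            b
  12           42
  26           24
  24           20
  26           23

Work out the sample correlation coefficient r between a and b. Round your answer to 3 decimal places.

-0.953

n = 4, Σa = 88, Σb = 109, Σa² = 2072, Σb² = 3269, Σab = 2206
nΣab − ΣaΣb = 8824 − 9592 = -768
nΣa² − (Σa)² = 8288 − 7744 = 544; nΣb² − (Σb)² = 13076 − 11881 = 1195
r = -768 / √(544 × 1195) = -768 / 806.2754 ≈ -0.953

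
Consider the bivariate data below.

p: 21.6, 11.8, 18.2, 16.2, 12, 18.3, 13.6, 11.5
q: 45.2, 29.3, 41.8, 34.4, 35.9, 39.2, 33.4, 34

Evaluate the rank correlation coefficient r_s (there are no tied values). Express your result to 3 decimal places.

0.810

Rank p: 8, 2, 6, 5, 3, 7, 4, 1
Rank q: 8, 1, 7, 4, 5, 6, 2, 3
d = rank(p) − rank(q): 0, 1, -1, 1, -2, 1, 2, -2; Σd² = 16
ρ = 1 − 6Σd² / [n(n²−1)] = 1 − 6×16 / (8×63) = 1 − 96/504 ≈ 0.810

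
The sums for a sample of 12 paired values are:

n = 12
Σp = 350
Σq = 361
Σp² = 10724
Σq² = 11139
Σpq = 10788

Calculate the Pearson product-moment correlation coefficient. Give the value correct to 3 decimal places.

r = (nΣpq − ΣpΣq) / √[(nΣp² − (Σp)²)(nΣq² − (Σq)²)]
Numerator: 12×10788 − 350×361 = 3106
Denominator: √[(128688 − 122500)(133668 − 130321)] = √[6188 × 3347] = 4550.9599
r = 3106 / 4550.9599 ≈ 0.682

0.682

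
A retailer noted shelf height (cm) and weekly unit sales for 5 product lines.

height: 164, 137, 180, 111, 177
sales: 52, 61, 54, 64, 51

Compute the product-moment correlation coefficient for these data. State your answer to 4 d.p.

n = 5, Σx = 769, Σy = 282, Σx² = 121715, Σy² = 16038, Σxy = 42736
nΣxy − ΣxΣy = 213680 − 216858 = -3178
nΣx² − (Σx)² = 608575 − 591361 = 17214; nΣy² − (Σy)² = 80190 − 79524 = 666
r = -3178 / √(17214 × 666) = -3178 / 3385.9303 ≈ -0.9386

-0.9386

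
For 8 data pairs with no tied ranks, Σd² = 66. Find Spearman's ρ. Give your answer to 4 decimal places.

ρ = 1 − 6Σd² / [n(n²−1)] = 1 − 6×66 / (8×63)
  = 1 − 396/504 = 1 − 0.78571 ≈ 0.2143

0.2143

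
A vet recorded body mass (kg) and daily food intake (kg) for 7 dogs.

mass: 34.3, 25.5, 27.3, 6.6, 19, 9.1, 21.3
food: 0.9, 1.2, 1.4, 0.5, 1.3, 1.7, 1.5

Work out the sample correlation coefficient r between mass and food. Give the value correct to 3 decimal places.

0.056

n = 7, Σx = 143.1, Σy = 8.5, Σx² = 3513.09, Σy² = 11.29, Σxy = 175.11
nΣxy − ΣxΣy = 1225.77 − 1216.35 = 9.42
nΣx² − (Σx)² = 24591.63 − 20477.61 = 4114.02; nΣy² − (Σy)² = 79.03 − 72.25 = 6.78
r = 9.42 / √(4114.02 × 6.78) = 9.42 / 167.0121 ≈ 0.056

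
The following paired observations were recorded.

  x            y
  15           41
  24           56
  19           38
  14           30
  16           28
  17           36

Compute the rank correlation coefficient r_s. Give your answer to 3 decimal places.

Rank x: 2, 6, 5, 1, 3, 4
Rank y: 5, 6, 4, 2, 1, 3
d = rank(x) − rank(y): -3, 0, 1, -1, 2, 1; Σd² = 16
ρ = 1 − 6Σd² / [n(n²−1)] = 1 − 6×16 / (6×35) = 1 − 96/210 ≈ 0.543

0.543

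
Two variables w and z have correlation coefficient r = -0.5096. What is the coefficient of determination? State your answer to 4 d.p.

0.2597

r² = (-0.5096)² = 0.2597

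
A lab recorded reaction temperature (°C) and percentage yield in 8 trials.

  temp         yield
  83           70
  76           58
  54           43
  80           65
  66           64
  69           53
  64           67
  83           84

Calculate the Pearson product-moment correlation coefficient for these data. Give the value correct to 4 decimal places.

0.7418

n = 8, Σx = 575, Σy = 504, Σx² = 42083, Σy² = 32788, Σxy = 36881
nΣxy − ΣxΣy = 295048 − 289800 = 5248
nΣx² − (Σx)² = 336664 − 330625 = 6039; nΣy² − (Σy)² = 262304 − 254016 = 8288
r = 5248 / √(6039 × 8288) = 5248 / 7074.6895 ≈ 0.7418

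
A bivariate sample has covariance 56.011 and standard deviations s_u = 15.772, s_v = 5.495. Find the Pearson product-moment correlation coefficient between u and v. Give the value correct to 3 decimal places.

0.646

r = Cov(u,v) / (s_u · s_v) = 56.011 / (15.772 × 5.495)
  = 56.011 / 86.6671 ≈ 0.646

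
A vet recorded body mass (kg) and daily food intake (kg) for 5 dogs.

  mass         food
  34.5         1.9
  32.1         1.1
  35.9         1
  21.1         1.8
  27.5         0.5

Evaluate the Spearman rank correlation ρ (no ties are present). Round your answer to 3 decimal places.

Rank mass: 4, 3, 5, 1, 2
Rank food: 5, 3, 2, 4, 1
d = rank(mass) − rank(food): -1, 0, 3, -3, 1; Σd² = 20
ρ = 1 − 6Σd² / [n(n²−1)] = 1 − 6×20 / (5×24) = 1 − 120/120 ≈ 0.000

0.000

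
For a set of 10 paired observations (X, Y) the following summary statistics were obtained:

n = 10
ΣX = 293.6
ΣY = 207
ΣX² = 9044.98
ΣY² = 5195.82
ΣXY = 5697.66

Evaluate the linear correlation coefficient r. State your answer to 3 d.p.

-0.611

r = (nΣXY − ΣXΣY) / √[(nΣX² − (ΣX)²)(nΣY² − (ΣY)²)]
Numerator: 10×5697.66 − 293.6×207 = -3798.6
Denominator: √[(90449.8 − 86200.96)(51958.2 − 42849)] = √[4248.84 × 9109.2] = 6221.2164
r = -3798.6 / 6221.2164 ≈ -0.611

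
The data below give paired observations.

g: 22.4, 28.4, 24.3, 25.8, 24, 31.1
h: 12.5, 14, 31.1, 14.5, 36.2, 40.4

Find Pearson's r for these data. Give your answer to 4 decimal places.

0.3297

n = 6, Σg = 156, Σh = 148.7, Σg² = 4107.66, Σh² = 4472.31, Σgh = 3932.67
nΣgh − ΣgΣh = 23596.02 − 23197.2 = 398.82
nΣg² − (Σg)² = 24645.96 − 24336 = 309.96; nΣh² − (Σh)² = 26833.86 − 22111.69 = 4722.17
r = 398.82 / √(309.96 × 4722.17) = 398.82 / 1209.8280 ≈ 0.3297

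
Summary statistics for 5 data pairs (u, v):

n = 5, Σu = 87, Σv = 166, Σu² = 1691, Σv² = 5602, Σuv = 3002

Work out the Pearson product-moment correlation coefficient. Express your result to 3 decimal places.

0.896

r = (nΣuv − ΣuΣv) / √[(nΣu² − (Σu)²)(nΣv² − (Σv)²)]
Numerator: 5×3002 − 87×166 = 568
Denominator: √[(8455 − 7569)(28010 − 27556)] = √[886 × 454] = 634.2271
r = 568 / 634.2271 ≈ 0.896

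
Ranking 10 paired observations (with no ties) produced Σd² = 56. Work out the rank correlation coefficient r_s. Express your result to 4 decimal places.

0.6606

ρ = 1 − 6Σd² / [n(n²−1)] = 1 − 6×56 / (10×99)
  = 1 − 336/990 = 1 − 0.33939 ≈ 0.6606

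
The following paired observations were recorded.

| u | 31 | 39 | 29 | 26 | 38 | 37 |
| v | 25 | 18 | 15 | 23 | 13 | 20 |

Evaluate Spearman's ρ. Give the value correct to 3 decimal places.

-0.429

Rank u: 3, 6, 2, 1, 5, 4
Rank v: 6, 3, 2, 5, 1, 4
d = rank(u) − rank(v): -3, 3, 0, -4, 4, 0; Σd² = 50
ρ = 1 − 6Σd² / [n(n²−1)] = 1 − 6×50 / (6×35) = 1 − 300/210 ≈ -0.429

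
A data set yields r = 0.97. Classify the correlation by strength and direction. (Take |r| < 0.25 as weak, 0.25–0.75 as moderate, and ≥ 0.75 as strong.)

r = 0.97 > 0 so the relationship is positive.
|r| = 0.97, which falls in the strong range.

strong positive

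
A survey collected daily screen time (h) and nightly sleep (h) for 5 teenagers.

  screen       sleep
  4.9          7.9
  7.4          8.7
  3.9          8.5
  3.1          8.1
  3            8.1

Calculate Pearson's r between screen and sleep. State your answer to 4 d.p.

0.6096

n = 5, Σx = 22.3, Σy = 41.3, Σx² = 112.59, Σy² = 341.57, Σxy = 185.65
nΣxy − ΣxΣy = 928.25 − 920.99 = 7.26
nΣx² − (Σx)² = 562.95 − 497.29 = 65.66; nΣy² − (Σy)² = 1707.85 − 1705.69 = 2.16
r = 7.26 / √(65.66 × 2.16) = 7.26 / 11.9091 ≈ 0.6096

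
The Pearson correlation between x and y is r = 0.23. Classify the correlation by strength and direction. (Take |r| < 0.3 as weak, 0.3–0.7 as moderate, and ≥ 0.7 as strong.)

weak positive

r = 0.23 > 0 so the relationship is positive.
|r| = 0.23, which falls in the weak range.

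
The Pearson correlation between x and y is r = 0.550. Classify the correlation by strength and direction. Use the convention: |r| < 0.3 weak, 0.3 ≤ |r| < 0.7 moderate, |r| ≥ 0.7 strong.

r = 0.550 > 0 so the relationship is positive.
|r| = 0.550, which falls in the moderate range.

moderate positive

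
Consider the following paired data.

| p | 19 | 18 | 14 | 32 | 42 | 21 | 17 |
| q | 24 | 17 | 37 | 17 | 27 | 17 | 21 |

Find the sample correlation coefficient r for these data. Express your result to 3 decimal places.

n = 7, Σp = 163, Σq = 160, Σp² = 4399, Σq² = 3982, Σpq = 3672
nΣpq − ΣpΣq = 25704 − 26080 = -376
nΣp² − (Σp)² = 30793 − 26569 = 4224; nΣq² − (Σq)² = 27874 − 25600 = 2274
r = -376 / √(4224 × 2274) = -376 / 3099.2541 ≈ -0.121

-0.121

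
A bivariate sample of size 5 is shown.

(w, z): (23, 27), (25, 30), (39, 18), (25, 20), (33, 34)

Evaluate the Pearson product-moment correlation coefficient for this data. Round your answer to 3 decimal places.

-0.252

n = 5, Σw = 145, Σz = 129, Σw² = 4389, Σz² = 3509, Σwz = 3695
nΣwz − ΣwΣz = 18475 − 18705 = -230
nΣw² − (Σw)² = 21945 − 21025 = 920; nΣz² − (Σz)² = 17545 − 16641 = 904
r = -230 / √(920 × 904) = -230 / 911.9649 ≈ -0.252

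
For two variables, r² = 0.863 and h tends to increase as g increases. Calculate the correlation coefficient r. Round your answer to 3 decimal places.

|r| = √0.863 = 0.929
The association is positive, so r = 0.929.

0.929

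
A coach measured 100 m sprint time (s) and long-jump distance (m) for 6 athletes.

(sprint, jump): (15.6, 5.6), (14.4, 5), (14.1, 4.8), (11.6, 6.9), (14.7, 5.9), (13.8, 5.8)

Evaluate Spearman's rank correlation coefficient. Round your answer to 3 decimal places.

Rank sprint: 6, 4, 3, 1, 5, 2
Rank jump: 3, 2, 1, 6, 5, 4
d = rank(sprint) − rank(jump): 3, 2, 2, -5, 0, -2; Σd² = 46
ρ = 1 − 6Σd² / [n(n²−1)] = 1 − 6×46 / (6×35) = 1 − 276/210 ≈ -0.314

-0.314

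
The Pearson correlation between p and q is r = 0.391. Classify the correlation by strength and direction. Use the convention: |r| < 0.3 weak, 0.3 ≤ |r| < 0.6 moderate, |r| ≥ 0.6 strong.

r = 0.391 > 0 so the relationship is positive.
|r| = 0.391, which falls in the moderate range.

moderate positive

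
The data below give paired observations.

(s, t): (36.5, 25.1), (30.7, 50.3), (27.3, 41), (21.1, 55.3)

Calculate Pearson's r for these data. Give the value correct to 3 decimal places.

n = 4, Σs = 115.6, Σt = 171.7, Σs² = 3465.24, Σt² = 7899.19, Σst = 4746.49
nΣst − ΣsΣt = 18985.96 − 19848.52 = -862.56
nΣs² − (Σs)² = 13860.96 − 13363.36 = 497.6; nΣt² − (Σt)² = 31596.76 − 29480.89 = 2115.87
r = -862.56 / √(497.6 × 2115.87) = -862.56 / 1026.0882 ≈ -0.841

-0.841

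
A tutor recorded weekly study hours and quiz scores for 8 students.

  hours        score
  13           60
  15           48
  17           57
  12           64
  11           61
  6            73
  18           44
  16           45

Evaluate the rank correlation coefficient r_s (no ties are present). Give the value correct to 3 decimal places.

-0.905

Rank hours: 4, 5, 7, 3, 2, 1, 8, 6
Rank score: 5, 3, 4, 7, 6, 8, 1, 2
d = rank(hours) − rank(score): -1, 2, 3, -4, -4, -7, 7, 4; Σd² = 160
ρ = 1 − 6Σd² / [n(n²−1)] = 1 − 6×160 / (8×63) = 1 − 960/504 ≈ -0.905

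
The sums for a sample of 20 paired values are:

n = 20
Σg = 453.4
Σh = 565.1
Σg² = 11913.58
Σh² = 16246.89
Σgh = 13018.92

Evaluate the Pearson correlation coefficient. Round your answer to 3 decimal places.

r = (nΣgh − ΣgΣh) / √[(nΣg² − (Σg)²)(nΣh² − (Σh)²)]
Numerator: 20×13018.92 − 453.4×565.1 = 4162.06
Denominator: √[(238271.6 − 205571.56)(324937.8 − 319338.01)] = √[32700.04 × 5599.79] = 13531.9384
r = 4162.06 / 13531.9384 ≈ 0.308

0.308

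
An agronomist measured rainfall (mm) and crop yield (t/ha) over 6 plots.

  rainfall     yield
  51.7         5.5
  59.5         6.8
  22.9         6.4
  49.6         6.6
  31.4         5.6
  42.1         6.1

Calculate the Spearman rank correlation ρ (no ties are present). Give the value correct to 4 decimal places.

Rank rainfall: 5, 6, 1, 4, 2, 3
Rank yield: 1, 6, 4, 5, 2, 3
d = rank(rainfall) − rank(yield): 4, 0, -3, -1, 0, 0; Σd² = 26
ρ = 1 − 6Σd² / [n(n²−1)] = 1 − 6×26 / (6×35) = 1 − 156/210 ≈ 0.2571

0.2571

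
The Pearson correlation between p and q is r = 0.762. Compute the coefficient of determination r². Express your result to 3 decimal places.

r² = (0.762)² = 0.581

0.581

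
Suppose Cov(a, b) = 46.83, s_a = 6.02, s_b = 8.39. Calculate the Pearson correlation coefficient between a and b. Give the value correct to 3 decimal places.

0.927

r = Cov(a,b) / (s_a · s_b) = 46.83 / (6.02 × 8.39)
  = 46.83 / 50.5078 ≈ 0.927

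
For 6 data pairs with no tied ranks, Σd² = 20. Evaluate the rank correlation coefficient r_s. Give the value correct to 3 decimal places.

0.429

ρ = 1 − 6Σd² / [n(n²−1)] = 1 − 6×20 / (6×35)
  = 1 − 120/210 = 1 − 0.5714 ≈ 0.429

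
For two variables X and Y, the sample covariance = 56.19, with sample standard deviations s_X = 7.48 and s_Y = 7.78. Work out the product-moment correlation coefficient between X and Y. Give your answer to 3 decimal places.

r = Cov(X,Y) / (s_X · s_Y) = 56.19 / (7.48 × 7.78)
  = 56.19 / 58.1944 ≈ 0.966

0.966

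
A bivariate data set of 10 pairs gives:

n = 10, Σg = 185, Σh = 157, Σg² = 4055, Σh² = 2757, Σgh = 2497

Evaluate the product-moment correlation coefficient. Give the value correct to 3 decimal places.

-0.948

r = (nΣgh − ΣgΣh) / √[(nΣg² − (Σg)²)(nΣh² − (Σh)²)]
Numerator: 10×2497 − 185×157 = -4075
Denominator: √[(40550 − 34225)(27570 − 24649)] = √[6325 × 2921] = 4298.2933
r = -4075 / 4298.2933 ≈ -0.948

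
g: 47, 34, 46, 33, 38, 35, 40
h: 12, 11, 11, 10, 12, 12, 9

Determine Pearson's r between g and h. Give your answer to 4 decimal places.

n = 7, Σg = 273, Σh = 77, Σg² = 10839, Σh² = 855, Σgh = 3010
nΣgh − ΣgΣh = 21070 − 21021 = 49
nΣg² − (Σg)² = 75873 − 74529 = 1344; nΣh² − (Σh)² = 5985 − 5929 = 56
r = 49 / √(1344 × 56) = 49 / 274.3429 ≈ 0.1786

0.1786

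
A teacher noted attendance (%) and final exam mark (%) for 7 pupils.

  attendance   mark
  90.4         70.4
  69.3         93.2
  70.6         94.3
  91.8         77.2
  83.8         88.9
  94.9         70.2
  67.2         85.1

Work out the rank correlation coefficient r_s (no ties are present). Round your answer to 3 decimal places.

Rank attendance: 5, 2, 3, 6, 4, 7, 1
Rank mark: 2, 6, 7, 3, 5, 1, 4
d = rank(attendance) − rank(mark): 3, -4, -4, 3, -1, 6, -3; Σd² = 96
ρ = 1 − 6Σd² / [n(n²−1)] = 1 − 6×96 / (7×48) = 1 − 576/336 ≈ -0.714

-0.714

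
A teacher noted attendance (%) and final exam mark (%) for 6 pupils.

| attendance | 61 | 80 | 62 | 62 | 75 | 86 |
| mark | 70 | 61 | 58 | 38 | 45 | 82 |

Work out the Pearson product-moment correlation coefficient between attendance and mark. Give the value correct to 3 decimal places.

0.455

n = 6, Σx = 426, Σy = 354, Σx² = 30830, Σy² = 22178, Σxy = 25529
nΣxy − ΣxΣy = 153174 − 150804 = 2370
nΣx² − (Σx)² = 184980 − 181476 = 3504; nΣy² − (Σy)² = 133068 − 125316 = 7752
r = 2370 / √(3504 × 7752) = 2370 / 5211.8143 ≈ 0.455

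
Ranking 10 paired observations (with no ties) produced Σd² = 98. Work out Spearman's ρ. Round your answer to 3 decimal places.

ρ = 1 − 6Σd² / [n(n²−1)] = 1 − 6×98 / (10×99)
  = 1 − 588/990 = 1 − 0.5939 ≈ 0.406

0.406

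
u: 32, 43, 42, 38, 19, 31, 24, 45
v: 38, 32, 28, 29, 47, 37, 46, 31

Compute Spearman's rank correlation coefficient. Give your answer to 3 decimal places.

-0.786

Rank u: 4, 7, 6, 5, 1, 3, 2, 8
Rank v: 6, 4, 1, 2, 8, 5, 7, 3
d = rank(u) − rank(v): -2, 3, 5, 3, -7, -2, -5, 5; Σd² = 150
ρ = 1 − 6Σd² / [n(n²−1)] = 1 − 6×150 / (8×63) = 1 − 900/504 ≈ -0.786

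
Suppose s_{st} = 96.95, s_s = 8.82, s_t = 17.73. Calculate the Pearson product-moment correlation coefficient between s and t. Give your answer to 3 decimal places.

r = Cov(s,t) / (s_s · s_t) = 96.95 / (8.82 × 17.73)
  = 96.95 / 156.3786 ≈ 0.620

0.620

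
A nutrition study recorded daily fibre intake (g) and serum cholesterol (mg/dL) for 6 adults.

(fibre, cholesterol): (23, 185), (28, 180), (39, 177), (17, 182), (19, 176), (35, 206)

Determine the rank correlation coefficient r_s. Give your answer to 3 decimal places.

Rank fibre: 3, 4, 6, 1, 2, 5
Rank cholesterol: 5, 3, 2, 4, 1, 6
d = rank(fibre) − rank(cholesterol): -2, 1, 4, -3, 1, -1; Σd² = 32
ρ = 1 − 6Σd² / [n(n²−1)] = 1 − 6×32 / (6×35) = 1 − 192/210 ≈ 0.086

0.086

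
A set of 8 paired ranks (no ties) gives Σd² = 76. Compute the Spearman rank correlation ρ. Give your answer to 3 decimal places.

ρ = 1 − 6Σd² / [n(n²−1)] = 1 − 6×76 / (8×63)
  = 1 − 456/504 = 1 − 0.9048 ≈ 0.095

0.095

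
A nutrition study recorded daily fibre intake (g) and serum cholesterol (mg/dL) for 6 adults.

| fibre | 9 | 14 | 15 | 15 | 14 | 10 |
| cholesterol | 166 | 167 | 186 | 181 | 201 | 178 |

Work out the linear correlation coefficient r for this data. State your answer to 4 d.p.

0.4881

n = 6, Σx = 77, Σy = 1079, Σx² = 1023, Σy² = 194887, Σxy = 13931
nΣxy − ΣxΣy = 83586 − 83083 = 503
nΣx² − (Σx)² = 6138 − 5929 = 209; nΣy² − (Σy)² = 1169322 − 1164241 = 5081
r = 503 / √(209 × 5081) = 503 / 1030.4994 ≈ 0.4881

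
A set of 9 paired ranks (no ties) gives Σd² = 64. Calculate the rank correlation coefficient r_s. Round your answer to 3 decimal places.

ρ = 1 − 6Σd² / [n(n²−1)] = 1 − 6×64 / (9×80)
  = 1 − 384/720 = 1 − 0.5333 ≈ 0.467

0.467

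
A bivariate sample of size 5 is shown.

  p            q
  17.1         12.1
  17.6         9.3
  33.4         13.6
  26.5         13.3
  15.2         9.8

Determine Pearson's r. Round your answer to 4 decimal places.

0.8216

n = 5, Σp = 109.8, Σq = 58.1, Σp² = 2651.02, Σq² = 690.79, Σpq = 1326.24
nΣpq − ΣpΣq = 6631.2 − 6379.38 = 251.82
nΣp² − (Σp)² = 13255.1 − 12056.04 = 1199.06; nΣq² − (Σq)² = 3453.95 − 3375.61 = 78.34
r = 251.82 / √(1199.06 × 78.34) = 251.82 / 306.4871 ≈ 0.8216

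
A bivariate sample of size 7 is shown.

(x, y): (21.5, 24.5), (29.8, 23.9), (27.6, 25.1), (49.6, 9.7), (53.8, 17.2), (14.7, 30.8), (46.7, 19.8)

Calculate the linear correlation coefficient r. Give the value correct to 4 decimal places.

-0.8793

n = 7, Σx = 243.7, Σy = 151, Σx² = 9863.63, Σy² = 3532.08, Σxy = 4715.63
nΣxy − ΣxΣy = 33009.41 − 36798.7 = -3789.29
nΣx² − (Σx)² = 69045.41 − 59389.69 = 9655.72; nΣy² − (Σy)² = 24724.56 − 22801 = 1923.56
r = -3789.29 / √(9655.72 × 1923.56) = -3789.29 / 4309.6817 ≈ -0.8793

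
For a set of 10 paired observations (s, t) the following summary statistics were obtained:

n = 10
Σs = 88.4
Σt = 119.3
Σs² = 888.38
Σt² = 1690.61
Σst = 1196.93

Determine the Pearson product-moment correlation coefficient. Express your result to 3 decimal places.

0.842

r = (nΣst − ΣsΣt) / √[(nΣs² − (Σs)²)(nΣt² − (Σt)²)]
Numerator: 10×1196.93 − 88.4×119.3 = 1423.18
Denominator: √[(8883.8 − 7814.56)(16906.1 − 14232.49)] = √[1069.24 × 2673.61] = 1690.7782
r = 1423.18 / 1690.7782 ≈ 0.842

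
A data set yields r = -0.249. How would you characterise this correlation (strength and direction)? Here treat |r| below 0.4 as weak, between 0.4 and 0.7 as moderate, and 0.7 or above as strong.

weak negative

r = -0.249 < 0 so the relationship is negative.
|r| = 0.249, which falls in the weak range.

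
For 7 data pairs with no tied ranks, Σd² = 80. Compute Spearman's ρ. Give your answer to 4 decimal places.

ρ = 1 − 6Σd² / [n(n²−1)] = 1 − 6×80 / (7×48)
  = 1 − 480/336 = 1 − 1.42857 ≈ -0.4286

-0.4286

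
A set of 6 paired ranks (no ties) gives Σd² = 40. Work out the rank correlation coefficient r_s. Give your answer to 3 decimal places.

ρ = 1 − 6Σd² / [n(n²−1)] = 1 − 6×40 / (6×35)
  = 1 − 240/210 = 1 − 1.1429 ≈ -0.143

-0.143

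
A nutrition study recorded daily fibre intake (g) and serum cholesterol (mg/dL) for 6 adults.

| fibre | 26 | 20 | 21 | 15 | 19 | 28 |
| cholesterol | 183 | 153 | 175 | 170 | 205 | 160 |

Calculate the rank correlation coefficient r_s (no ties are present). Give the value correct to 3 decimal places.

-0.143

Rank fibre: 5, 3, 4, 1, 2, 6
Rank cholesterol: 5, 1, 4, 3, 6, 2
d = rank(fibre) − rank(cholesterol): 0, 2, 0, -2, -4, 4; Σd² = 40
ρ = 1 − 6Σd² / [n(n²−1)] = 1 − 6×40 / (6×35) = 1 − 240/210 ≈ -0.143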